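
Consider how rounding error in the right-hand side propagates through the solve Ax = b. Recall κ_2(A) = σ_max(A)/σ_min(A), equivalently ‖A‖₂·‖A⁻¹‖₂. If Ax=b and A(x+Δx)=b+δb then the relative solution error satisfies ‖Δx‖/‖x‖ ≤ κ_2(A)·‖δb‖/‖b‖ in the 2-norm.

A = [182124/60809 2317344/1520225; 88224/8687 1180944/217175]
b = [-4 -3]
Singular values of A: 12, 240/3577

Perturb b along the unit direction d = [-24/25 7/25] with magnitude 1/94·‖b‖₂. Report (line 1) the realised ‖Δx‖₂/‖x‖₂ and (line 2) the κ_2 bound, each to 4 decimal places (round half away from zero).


0.0177
1.9027

σ_max = 12, σ_min = 240/3577
κ_2(A) = 12 / (240/3577) = 178.8500
κ_2(A)·‖δb‖/‖b‖ = 1.9027
solve Ax = b  →  x = [-21.3353 39.2953]
‖b‖₂ = 5.0000 and ‖x‖₂ = 44.7137
with δb = [-0.0511 0.0149], A·Δx = δb → ‖Δx‖ = 0.7928
realised ‖Δx‖/‖x‖ = 0.0177
realised/bound (from unrounded values) ≈ 0.0093


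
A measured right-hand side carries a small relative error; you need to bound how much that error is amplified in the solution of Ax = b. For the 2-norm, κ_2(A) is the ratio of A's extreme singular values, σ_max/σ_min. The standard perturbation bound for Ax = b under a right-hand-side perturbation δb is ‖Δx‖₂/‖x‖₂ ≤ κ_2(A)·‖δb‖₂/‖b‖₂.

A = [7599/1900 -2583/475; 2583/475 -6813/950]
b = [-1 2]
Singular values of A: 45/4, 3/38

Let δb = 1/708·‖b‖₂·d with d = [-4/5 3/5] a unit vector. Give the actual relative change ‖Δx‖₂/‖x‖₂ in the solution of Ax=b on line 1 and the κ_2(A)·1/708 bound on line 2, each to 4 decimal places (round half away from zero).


0.0016
0.2013

from the listed singular values, σ₁ = 45/4, σ_n = 3/38
κ = σ_max/σ_min = (45/4)/(3/38) = 142.5000
κ_2(A)·‖δb‖/‖b‖ = 0.2013
solve Ax = b  →  x = [20.3200 15.1289]
2-norm of b is 2.2361; of x, 25.3335
Δx = A⁻¹·δb where δb = 1/708·2.2361·d; ‖Δx‖ = 0.0400
realised ‖Δx‖/‖x‖ = 0.0016
so the bound overstates the realised error by a factor of ≈ 127.4567 (computed from the unrounded values)


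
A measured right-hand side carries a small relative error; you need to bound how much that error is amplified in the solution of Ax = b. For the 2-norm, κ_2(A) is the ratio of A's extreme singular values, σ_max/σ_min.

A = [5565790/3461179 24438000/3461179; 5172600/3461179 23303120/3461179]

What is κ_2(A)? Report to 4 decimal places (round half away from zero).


363.8750

AᵀA = [68649000100/14244661201 305058852000/14244661201; 305058852000/14244661201 1355827878400/14244661201]; tr = 847398500/8473921, det = 640000/8473921
solving λ² − 847398500/8473921·λ + 640000/8473921 = 0 gives λ = 100, 6400/8473921
σ_max=√100=10, σ_min=√(6400/8473921)=(80/2911) → κ = 363.8750


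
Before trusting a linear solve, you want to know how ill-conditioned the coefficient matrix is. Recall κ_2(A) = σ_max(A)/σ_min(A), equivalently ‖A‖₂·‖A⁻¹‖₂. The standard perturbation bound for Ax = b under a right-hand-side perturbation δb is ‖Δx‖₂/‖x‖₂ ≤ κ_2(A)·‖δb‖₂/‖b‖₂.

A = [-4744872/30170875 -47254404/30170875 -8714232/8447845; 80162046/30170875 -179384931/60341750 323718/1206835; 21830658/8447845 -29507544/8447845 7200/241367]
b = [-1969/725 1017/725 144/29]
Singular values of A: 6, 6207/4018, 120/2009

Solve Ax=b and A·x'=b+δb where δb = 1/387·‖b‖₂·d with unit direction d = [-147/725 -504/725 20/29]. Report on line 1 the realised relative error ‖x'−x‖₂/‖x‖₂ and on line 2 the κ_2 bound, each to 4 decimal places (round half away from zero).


0.0050
0.2596

largest singular value 6, smallest 120/2009
κ_2(A) = 6 / (120/2009) = 100.4500
worst-case relative error ≤ 100.4500 × 1/387 = 0.2596
solve Ax = b  →  x = [-26.1853 -20.4723 37.7091]
‖b‖₂ = 5.8310 and ‖x‖₂ = 50.2670
with δb = [-0.0031 -0.0105 0.0104], A·Δx = δb → ‖Δx‖ = 0.2522
relative error = 0.0050
realised/bound (from unrounded values) ≈ 0.0193


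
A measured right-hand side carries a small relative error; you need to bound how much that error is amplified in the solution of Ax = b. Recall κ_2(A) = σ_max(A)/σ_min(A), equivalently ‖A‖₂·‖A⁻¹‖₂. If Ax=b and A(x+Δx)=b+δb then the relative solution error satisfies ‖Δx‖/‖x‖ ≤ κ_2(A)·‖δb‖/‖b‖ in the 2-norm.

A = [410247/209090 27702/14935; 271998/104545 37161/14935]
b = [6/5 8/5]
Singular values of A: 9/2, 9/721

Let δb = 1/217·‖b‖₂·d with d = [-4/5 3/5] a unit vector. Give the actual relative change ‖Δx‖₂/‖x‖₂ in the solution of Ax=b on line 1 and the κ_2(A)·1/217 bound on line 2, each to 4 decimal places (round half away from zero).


largest singular value 9/2, smallest 9/721
κ = σ_max/σ_min = (9/2)/(9/721) = 360.5000
worst-case relative error ≤ 360.5000 × 1/217 = 1.6613
solve Ax = b  →  x = [0.3218 0.3065]
‖b‖₂ = 2.0000 and ‖x‖₂ = 0.4444
re-solving with b+δb shifts x by Δx of norm 0.7384
realised ‖Δx‖/‖x‖ = 1.6613
so the bound is sharp here: realised error equals the bound

1.6613
1.6613


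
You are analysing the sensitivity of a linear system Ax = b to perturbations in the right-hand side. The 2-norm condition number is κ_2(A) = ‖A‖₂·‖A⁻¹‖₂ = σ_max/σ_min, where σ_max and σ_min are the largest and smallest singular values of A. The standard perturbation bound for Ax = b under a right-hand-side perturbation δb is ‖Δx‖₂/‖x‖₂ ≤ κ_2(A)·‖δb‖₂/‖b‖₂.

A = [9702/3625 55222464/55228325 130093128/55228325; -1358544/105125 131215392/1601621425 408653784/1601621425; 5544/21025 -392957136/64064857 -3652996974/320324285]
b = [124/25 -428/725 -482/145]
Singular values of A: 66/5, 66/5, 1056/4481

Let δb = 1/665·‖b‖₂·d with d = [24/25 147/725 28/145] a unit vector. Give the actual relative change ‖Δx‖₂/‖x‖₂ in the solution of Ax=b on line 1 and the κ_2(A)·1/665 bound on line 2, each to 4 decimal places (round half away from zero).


from the listed singular values, σ₁ = 66/5, σ_n = 1056/4481
κ_2(A) = (66/5) / (1056/4481) = 56.0125
κ_2(A)·‖δb‖/‖b‖ = 0.0842
solve Ax = b  →  x = [0.1149 -14.8266 8.2687]
2-norm of b is 6.0000; of x, 16.9769
δb = ε·‖b‖·d = [0.0087 0.0018 0.0017]; solving A·Δx = δb gives ‖Δx‖ = 0.0383
realised ‖Δx‖/‖x‖ = 0.0023
tightness: 0.0023 against a bound of 0.0842 (unrounded ratio ≈ 0.0268)

0.0023
0.0842


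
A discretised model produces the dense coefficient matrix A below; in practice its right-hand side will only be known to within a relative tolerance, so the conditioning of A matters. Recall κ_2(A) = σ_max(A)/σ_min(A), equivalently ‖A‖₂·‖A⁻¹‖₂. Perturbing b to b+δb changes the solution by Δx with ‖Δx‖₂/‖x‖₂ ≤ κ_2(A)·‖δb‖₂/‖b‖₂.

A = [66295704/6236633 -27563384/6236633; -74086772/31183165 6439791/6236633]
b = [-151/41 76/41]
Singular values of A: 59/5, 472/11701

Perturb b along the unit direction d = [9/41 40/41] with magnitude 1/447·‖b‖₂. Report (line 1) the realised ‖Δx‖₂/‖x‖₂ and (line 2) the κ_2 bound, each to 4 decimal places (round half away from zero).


0.0092
0.6544

from the listed singular values, σ₁ = 59/5, σ_n = 472/11701
condition number: (59/5) ÷ (472/11701) = 292.5250
perturbation bound = 292.5250·1/447 = 0.6544
solve Ax = b  →  x = [9.2218 23.0137]
‖b‖ = 4.1231, ‖x‖ = 24.7926
Δx = A⁻¹·δb where δb = 1/447·4.1231·d; ‖Δx‖ = 0.2287
dividing the unrounded norms, ‖Δx‖/‖x‖ = 0.0092
tightness: 0.0092 against a bound of 0.6544 (unrounded ratio ≈ 0.0141)


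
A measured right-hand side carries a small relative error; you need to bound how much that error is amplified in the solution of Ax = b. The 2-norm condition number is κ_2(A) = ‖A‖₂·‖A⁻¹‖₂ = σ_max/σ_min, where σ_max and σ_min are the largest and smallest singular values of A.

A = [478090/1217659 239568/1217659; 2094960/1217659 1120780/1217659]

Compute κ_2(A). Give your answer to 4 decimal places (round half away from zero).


AᵀA = [2746833700/882030601 1464916320/882030601; 1464916320/882030601 781404304/882030601]; tr = 12208436/3052009, det = 1600/3052009
eigenvalues of AᵀA: λ = (tr ± √(tr²−4·det))/2 = 4, 400/3052009
σ_max=√4=2, σ_min=√(400/3052009)=(20/1747) → κ = 174.7000

174.7000


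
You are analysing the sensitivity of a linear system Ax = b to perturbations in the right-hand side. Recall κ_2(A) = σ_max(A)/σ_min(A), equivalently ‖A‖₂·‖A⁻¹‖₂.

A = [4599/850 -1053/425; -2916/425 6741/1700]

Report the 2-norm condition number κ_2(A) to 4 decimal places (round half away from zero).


M = AᵀA = [2206521/28900 -117369/2890; -117369/2890 2527281/115600]. tr(M)=7857/80, det(M)=793881/40000
λ_max, λ_min = (7857/80 ± √1530609129/160000)/2 = 9801/100, 81/400
so κ_2 = √((9801/100) / (81/400)) = 22.0000

22.0000


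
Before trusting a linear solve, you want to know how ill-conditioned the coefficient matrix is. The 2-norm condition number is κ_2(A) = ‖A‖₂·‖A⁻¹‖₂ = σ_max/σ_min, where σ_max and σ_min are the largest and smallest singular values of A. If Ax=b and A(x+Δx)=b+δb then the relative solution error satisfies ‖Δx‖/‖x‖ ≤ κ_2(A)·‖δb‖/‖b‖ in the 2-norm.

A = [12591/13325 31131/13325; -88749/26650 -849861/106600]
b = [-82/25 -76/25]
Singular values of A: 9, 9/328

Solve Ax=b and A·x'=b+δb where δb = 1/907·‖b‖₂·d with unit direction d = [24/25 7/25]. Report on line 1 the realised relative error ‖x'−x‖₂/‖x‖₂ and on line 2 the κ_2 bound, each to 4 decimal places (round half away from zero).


0.0012
0.3616

from the listed singular values, σ₁ = 9, σ_n = 9/328
κ_2(A) = 9 / (9/328) = 328.0000
κ_2(A)·‖δb‖/‖b‖ = 0.3616
solve Ax = b  →  x = [134.6496 -55.8632]
2-norm of b is 4.4721; of x, 145.7779
δb = ε·‖b‖·d = [0.0047 0.0014]; solving A·Δx = δb gives ‖Δx‖ = 0.1797
relative error = 0.0012
tightness: 0.0012 against a bound of 0.3616 (unrounded ratio ≈ 0.0034)


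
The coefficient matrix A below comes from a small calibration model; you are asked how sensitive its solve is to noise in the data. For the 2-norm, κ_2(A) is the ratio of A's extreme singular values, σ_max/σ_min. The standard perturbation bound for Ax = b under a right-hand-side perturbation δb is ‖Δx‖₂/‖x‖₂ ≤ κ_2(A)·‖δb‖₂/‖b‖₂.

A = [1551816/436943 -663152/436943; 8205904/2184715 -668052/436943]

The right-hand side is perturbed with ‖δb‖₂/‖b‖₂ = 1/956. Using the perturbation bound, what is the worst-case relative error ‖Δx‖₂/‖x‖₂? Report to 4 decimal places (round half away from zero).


M = AᵀA = [151653011776/5675362225 -12636646848/1135072445; -12636646848/1135072445 1053583888/227014489]. tr(M)=1053210704/33582025, det(M)=2458624/33582025
solving λ² − 1053210704/33582025·λ + 2458624/33582025 = 0 gives λ = 784/25, 3136/1343281
κ_2(A) = √(λ_max/λ_min) = √((784/25) / (3136/1343281)) = 115.9000
κ_2(A)·‖δb‖/‖b‖ = 0.1212

0.1212


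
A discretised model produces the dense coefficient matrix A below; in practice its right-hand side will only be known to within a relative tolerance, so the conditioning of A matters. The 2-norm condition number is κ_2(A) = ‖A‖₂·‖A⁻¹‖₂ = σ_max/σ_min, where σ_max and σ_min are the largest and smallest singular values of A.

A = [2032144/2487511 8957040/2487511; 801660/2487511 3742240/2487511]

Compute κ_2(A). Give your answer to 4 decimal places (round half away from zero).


form AᵀA = [28238272144/36613674409 125455616640/36613674409; 125455616640/36613674409 557591276800/36613674409] with trace 348500624/21780889 and determinant 102400/21780889
char-poly roots: 16 and 6400/21780889
κ = σ_max/σ_min = 4/(80/4667) = 233.3500

233.3500


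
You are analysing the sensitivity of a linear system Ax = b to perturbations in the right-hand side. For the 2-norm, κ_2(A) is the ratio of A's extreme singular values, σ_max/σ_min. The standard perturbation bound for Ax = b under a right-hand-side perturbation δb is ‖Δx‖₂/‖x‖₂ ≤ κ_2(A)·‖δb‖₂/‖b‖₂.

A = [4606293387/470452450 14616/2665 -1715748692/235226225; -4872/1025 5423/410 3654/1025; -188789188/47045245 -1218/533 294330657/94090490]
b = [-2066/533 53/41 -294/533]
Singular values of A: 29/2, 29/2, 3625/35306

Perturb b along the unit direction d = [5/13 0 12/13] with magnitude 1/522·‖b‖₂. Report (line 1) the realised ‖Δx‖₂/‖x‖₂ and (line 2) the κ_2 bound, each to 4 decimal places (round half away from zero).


0.0039
0.2705

from the listed singular values, σ₁ = 29/2, σ_n = 3625/35306
κ = σ_max/σ_min = (29/2)/(3625/35306) = 141.2240
bound on ‖Δx‖/‖x‖: κ·ε = 141.2240·1/522 = 0.2705
solve Ax = b  →  x = [-11.8861 -0.0138 -15.4344]
‖b‖ = 4.1231, ‖x‖ = 19.4808
with δb = [0.0030 0.0000 0.0073], A·Δx = δb → ‖Δx‖ = 0.0769
dividing the unrounded norms, ‖Δx‖/‖x‖ = 0.0039
realised/bound (from unrounded values) ≈ 0.0146


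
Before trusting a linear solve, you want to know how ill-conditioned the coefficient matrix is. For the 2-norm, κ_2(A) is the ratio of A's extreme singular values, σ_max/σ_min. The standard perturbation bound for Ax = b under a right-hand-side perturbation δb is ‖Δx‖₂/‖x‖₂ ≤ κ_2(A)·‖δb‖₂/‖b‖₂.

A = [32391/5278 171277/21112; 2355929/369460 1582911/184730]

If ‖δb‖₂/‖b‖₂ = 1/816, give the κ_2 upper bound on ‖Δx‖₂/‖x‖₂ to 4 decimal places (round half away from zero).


0.3123

M = AᵀA = [12712685101/162307600 16949521593/162307600; 16949521593/162307600 90399624121/649230400]. tr(M)=5650014581/25969216, det(M)=302934025/415507456
eigenvalues of AᵀA: λ = (tr ± √(tr²−4·det))/2 = 3481/16, 87025/25969216
κ = σ_max/σ_min = (59/4)/(295/5096) = 254.8000
κ_2(A)·‖δb‖/‖b‖ = 0.3123


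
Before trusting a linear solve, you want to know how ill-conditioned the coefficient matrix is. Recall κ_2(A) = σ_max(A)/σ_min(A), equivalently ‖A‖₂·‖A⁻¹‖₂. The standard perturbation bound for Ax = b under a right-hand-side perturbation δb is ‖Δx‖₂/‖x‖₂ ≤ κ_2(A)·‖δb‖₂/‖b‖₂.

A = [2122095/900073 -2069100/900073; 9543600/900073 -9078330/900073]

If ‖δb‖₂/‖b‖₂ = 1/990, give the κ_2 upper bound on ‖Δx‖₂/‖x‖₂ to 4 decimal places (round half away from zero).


0.3823

form AᵀA = [56861147025/481934209 -54152752500/481934209; -54152752500/481934209 51574806900/481934209] with trace 128936925/573049 and determinant 202500/573049
char-poly roots: 225 and 900/573049
κ = σ_max/σ_min = 15/(30/757) = 378.5000
perturbation bound = 378.5000·1/990 = 0.3823


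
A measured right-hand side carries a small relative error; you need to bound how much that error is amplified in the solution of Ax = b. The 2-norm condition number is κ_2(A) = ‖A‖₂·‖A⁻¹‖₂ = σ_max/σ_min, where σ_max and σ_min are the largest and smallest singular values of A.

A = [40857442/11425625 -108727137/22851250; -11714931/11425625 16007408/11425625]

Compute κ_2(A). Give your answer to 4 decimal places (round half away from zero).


AᵀA = [2890512280189/208871850625 -3853891243377/208871850625; -3853891243377/208871850625 20554462021969/835487402500]; tr = 1284660445709/33419496100, det = 23088025/1336779844
λ_max, λ_min = (1284660445709/33419496100 ± √1650275301753102116262681/1116862719577915210000)/2 = 961/25, 600625/1336779844
κ = σ_max/σ_min = (31/5)/(775/36562) = 292.4960

292.4960


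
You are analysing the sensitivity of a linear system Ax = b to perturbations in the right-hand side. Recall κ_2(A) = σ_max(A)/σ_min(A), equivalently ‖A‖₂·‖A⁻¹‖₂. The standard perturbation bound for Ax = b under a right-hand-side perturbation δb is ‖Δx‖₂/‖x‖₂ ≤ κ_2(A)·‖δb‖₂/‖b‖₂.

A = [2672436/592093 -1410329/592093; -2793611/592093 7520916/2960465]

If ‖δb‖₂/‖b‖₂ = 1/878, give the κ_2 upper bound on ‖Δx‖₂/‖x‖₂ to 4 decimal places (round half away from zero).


AᵀA = [17771910337/416853889 -47390705856/2084269445; -47390705856/2084269445 126385106641/10421347225]; tr = 1974681194/36060025, det = 1874161/36060025
eigenvalues of AᵀA: λ = (tr ± √(tr²−4·det))/2 = 1369/25, 1369/1442401
so κ_2 = √((1369/25) / (1369/1442401)) = 240.2000
worst-case relative error ≤ 240.2000 × 1/878 = 0.2736

0.2736


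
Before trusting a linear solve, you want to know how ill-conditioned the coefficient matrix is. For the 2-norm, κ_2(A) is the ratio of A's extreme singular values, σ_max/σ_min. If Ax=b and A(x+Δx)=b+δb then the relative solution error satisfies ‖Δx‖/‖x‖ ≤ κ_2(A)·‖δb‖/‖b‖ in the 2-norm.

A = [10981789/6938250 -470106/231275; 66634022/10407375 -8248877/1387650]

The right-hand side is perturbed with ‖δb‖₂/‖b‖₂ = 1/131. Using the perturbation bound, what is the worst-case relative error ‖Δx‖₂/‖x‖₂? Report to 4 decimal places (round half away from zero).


0.1753

M = AᵀA = [30153230013361/693206108100 -476895436472/11553435135; -476895436472/11553435135 121599934729/3080916036]. tr(M)=34193350373/412132050, det(M)=1714374025/131882256
λ_max, λ_min = (34193350373/412132050 ± √290088338428341055876/42463206659300625)/2 = 8281/100, 5175625/32970564
κ = σ_max/σ_min = (91/10)/(2275/5742) = 22.9680
worst-case relative error ≤ 22.9680 × 1/131 = 0.1753


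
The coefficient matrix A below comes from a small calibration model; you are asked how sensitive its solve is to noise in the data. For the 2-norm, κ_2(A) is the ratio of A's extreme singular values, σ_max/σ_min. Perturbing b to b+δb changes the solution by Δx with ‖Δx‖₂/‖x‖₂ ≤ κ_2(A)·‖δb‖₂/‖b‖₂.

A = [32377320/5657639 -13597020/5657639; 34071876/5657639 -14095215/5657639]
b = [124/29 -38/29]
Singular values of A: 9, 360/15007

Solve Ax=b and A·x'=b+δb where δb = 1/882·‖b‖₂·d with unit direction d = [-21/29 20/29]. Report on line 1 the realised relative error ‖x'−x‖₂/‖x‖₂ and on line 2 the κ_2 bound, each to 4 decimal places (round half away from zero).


0.0013
0.4254

from the listed singular values, σ₁ = 9, σ_n = 360/15007
condition number: 9 ÷ (360/15007) = 375.1750
bound on ‖Δx‖/‖x‖: κ·ε = 375.1750·1/882 = 0.4254
solve Ax = b  →  x = [-63.9274 -154.0034]
‖b‖₂ = 4.4721 and ‖x‖₂ = 166.7446
re-solving with b+δb shifts x by Δx of norm 0.2114
dividing the unrounded norms, ‖Δx‖/‖x‖ = 0.0013
realised/bound (from unrounded values) ≈ 0.0030


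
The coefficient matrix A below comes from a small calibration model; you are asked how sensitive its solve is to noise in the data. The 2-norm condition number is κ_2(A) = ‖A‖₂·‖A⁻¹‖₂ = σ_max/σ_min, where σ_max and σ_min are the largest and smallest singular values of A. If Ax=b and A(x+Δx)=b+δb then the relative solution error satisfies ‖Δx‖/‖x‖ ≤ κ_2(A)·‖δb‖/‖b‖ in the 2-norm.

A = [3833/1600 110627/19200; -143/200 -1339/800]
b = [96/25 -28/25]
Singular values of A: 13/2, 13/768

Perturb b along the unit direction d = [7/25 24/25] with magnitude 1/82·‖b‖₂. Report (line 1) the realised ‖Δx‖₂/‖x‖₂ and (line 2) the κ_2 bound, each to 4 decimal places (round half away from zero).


4.6829
4.6829

from the listed singular values, σ₁ = 13/2, σ_n = 13/768
κ_2(A) = (13/2) / (13/768) = 384.0000
perturbation bound = 384.0000·1/82 = 4.6829
solve Ax = b  →  x = [0.2367 0.5680]
2-norm of b is 4.0000; of x, 0.6154
with δb = [0.0137 0.0468], A·Δx = δb → ‖Δx‖ = 2.8818
dividing the unrounded norms, ‖Δx‖/‖x‖ = 4.6829
tightness: 4.6829 against a bound of 4.6829; the bound is attained (ratio 1)


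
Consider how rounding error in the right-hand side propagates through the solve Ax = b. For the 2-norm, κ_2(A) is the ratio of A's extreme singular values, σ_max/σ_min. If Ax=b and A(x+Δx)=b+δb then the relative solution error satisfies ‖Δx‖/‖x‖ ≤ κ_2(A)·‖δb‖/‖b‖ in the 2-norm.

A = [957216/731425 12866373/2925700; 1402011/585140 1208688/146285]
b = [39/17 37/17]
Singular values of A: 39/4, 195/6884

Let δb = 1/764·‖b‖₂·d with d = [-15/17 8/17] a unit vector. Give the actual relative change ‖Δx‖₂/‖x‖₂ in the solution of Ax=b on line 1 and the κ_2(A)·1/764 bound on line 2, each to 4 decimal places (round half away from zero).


largest singular value 39/4, smallest 195/6884
κ_2(A) = (39/4) / (195/6884) = 344.2000
worst-case relative error ≤ 344.2000 × 1/764 = 0.4505
solve Ax = b  →  x = [33.9766 -9.5893]
‖b‖ = 3.1623, ‖x‖ = 35.3039
δb = ε·‖b‖·d = [-0.0037 0.0019]; solving A·Δx = δb gives ‖Δx‖ = 0.1461
realised ‖Δx‖/‖x‖ = 0.0041
tightness: 0.0041 against a bound of 0.4505 (unrounded ratio ≈ 0.0092)

0.0041
0.4505


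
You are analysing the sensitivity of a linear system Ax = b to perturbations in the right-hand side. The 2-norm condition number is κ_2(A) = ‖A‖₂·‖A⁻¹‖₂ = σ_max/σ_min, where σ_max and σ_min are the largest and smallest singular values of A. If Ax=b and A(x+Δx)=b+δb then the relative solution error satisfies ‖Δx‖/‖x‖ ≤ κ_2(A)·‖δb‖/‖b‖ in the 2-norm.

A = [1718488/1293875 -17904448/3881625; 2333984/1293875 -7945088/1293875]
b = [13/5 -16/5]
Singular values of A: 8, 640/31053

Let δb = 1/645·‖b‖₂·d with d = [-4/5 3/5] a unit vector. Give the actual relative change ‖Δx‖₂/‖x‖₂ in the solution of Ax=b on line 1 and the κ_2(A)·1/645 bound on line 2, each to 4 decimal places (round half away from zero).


largest singular value 8, smallest 640/31053
condition number: 8 ÷ (640/31053) = 388.1625
perturbation bound = 388.1625·1/645 = 0.6018
solve Ax = b  →  x = [-186.3530 -54.2228]
‖b‖₂ = 4.1231 and ‖x‖₂ = 194.0813
δb = ε·‖b‖·d = [-0.0051 0.0038]; solving A·Δx = δb gives ‖Δx‖ = 0.3102
realised ‖Δx‖/‖x‖ = 0.0016
so the bound overstates the realised error by a factor of ≈ 376.5730 (computed from the unrounded values)

0.0016
0.6018


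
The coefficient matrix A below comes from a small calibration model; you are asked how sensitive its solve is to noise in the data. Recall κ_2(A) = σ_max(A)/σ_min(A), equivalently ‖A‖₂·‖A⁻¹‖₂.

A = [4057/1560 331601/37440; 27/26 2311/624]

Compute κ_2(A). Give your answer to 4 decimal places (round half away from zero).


M = AᵀA = [112921/14400 9289553/345600; 9289553/345600 764413129/8294400]. tr(M)=33178225/331776, det(M)=15625/82944
char-poly roots: 100 and 625/331776
κ_2(A) = √(λ_max/λ_min) = √(100 / (625/331776)) = 230.4000

230.4000


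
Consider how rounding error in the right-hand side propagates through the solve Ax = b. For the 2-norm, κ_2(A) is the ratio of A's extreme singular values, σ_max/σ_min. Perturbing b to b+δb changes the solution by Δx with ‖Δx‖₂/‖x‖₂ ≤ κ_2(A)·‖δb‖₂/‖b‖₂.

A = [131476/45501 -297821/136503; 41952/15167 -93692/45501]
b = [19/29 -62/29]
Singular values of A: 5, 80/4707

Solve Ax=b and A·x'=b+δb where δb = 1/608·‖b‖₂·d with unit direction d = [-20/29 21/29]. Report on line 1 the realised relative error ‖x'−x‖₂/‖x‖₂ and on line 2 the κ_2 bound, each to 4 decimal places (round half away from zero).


0.0018
0.4839

from the listed singular values, σ₁ = 5, σ_n = 80/4707
κ = σ_max/σ_min = 5/(80/4707) = 294.1875
perturbation bound = 294.1875·1/608 = 0.4839
solve Ax = b  →  x = [-70.7650 -94.0200]
2-norm of b is 2.2361; of x, 117.6752
with δb = [-0.0025 0.0027], A·Δx = δb → ‖Δx‖ = 0.2164
relative error = 0.0018
so the bound overstates the realised error by a factor of ≈ 263.1297 (computed from the unrounded values)


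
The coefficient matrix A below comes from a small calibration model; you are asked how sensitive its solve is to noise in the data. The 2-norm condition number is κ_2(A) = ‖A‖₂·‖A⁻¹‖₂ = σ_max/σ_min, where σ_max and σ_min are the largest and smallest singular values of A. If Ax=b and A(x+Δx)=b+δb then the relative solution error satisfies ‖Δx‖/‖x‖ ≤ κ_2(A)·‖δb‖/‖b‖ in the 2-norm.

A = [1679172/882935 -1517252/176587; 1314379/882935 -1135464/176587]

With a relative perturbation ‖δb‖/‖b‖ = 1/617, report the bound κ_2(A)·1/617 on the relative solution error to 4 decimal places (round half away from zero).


form AᵀA = [181888430449/31182968569 -808031422440/31182968569; -808031422440/31182968569 3591332126800/31182968569] with trace 2244628529/18550249 and determinant 5856400/18550249
solving λ² − 2244628529/18550249·λ + 5856400/18550249 = 0 gives λ = 121, 48400/18550249
so κ_2 = √(121 / (48400/18550249)) = 215.3500
worst-case relative error ≤ 215.3500 × 1/617 = 0.3490

0.3490


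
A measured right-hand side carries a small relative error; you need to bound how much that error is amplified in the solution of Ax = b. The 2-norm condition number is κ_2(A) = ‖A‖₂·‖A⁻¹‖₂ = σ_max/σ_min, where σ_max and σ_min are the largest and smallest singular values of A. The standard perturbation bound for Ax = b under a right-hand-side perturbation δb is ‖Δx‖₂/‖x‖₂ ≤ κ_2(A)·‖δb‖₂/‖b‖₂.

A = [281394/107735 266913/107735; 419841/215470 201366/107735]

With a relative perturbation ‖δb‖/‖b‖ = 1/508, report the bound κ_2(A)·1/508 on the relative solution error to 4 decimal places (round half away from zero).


AᵀA = [19719871929/1857092836 4695142725/464273209; 4695142725/464273209 4471632621/464273209]; tr = 44716293/2208196, det = 6561/2208196
char-poly roots: 81/4 and 81/552049
κ_2(A) = √(λ_max/λ_min) = √((81/4) / (81/552049)) = 371.5000
κ_2(A)·‖δb‖/‖b‖ = 0.7313

0.7313


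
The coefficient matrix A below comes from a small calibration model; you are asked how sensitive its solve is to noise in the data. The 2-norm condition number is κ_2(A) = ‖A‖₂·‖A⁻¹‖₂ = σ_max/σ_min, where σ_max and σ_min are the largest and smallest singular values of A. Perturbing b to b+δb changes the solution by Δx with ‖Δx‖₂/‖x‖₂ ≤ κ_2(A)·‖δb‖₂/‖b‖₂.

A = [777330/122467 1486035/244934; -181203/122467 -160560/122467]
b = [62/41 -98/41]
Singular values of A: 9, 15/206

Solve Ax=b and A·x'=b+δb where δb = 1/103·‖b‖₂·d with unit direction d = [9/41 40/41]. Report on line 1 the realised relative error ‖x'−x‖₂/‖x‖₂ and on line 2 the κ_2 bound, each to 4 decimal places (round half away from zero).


0.0137
1.2000

σ_max = 9, σ_min = 15/206
κ = σ_max/σ_min = 9/(15/206) = 123.6000
bound on ‖Δx‖/‖x‖: κ·ε = 123.6000·1/103 = 1.2000
solve Ax = b  →  x = [19.1034 -19.7364]
2-norm of b is 2.8284; of x, 27.4676
Δx = A⁻¹·δb where δb = 1/103·2.8284·d; ‖Δx‖ = 0.3771
realised ‖Δx‖/‖x‖ = 0.0137
so the bound overstates the realised error by a factor of ≈ 87.4013 (computed from the unrounded values)


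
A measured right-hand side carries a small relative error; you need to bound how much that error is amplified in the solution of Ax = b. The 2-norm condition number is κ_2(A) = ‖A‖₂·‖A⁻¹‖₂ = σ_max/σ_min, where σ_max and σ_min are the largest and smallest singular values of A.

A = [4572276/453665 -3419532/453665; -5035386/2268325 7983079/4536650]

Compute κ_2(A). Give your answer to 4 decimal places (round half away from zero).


165.9750

form AᵀA = [325995126516/3060855625 -244482477387/3060855625; -244482477387/3060855625 733521392161/12243422500] with trace 81500075929/489736900 and determinant 123076836/122434225
λ_max, λ_min = (81500075929/489736900 ± √6641297972142774038641/239842231221610000)/2 = 16641/100, 29584/4897369
so κ_2 = √((16641/100) / (29584/4897369)) = 165.9750


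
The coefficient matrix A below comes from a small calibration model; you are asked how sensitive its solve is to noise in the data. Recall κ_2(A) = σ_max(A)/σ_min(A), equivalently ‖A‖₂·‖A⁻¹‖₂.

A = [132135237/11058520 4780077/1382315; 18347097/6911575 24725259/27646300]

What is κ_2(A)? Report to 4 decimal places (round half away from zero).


M = AᵀA = [272478550505121/1818721960000 9933187764591/227340245000; 9933187764591/227340245000 5800709627001/454680490000]. tr(M)=473090222421/2909955136, det(M)=105706265625/46559282176
λ_max, λ_min = (473090222421/2909955136 ± √223737458427710538851241/8467838893532778496)/2 = 2601/16, 40640625/2909955136
σ_max=√(2601/16)=(51/4), σ_min=√(40640625/2909955136)=(6375/53944) → κ = 107.8880

107.8880


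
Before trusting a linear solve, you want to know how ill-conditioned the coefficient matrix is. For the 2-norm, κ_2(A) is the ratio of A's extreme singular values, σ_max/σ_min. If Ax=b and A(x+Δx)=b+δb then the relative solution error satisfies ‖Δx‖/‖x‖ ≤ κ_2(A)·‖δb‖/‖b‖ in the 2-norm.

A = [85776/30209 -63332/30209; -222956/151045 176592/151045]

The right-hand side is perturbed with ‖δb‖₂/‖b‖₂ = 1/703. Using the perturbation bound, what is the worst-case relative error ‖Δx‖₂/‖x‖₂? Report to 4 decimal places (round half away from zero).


0.1011

M = AᵀA = [808468624/78943225 -606163968/78943225; -606163968/78943225 454872976/78943225]. tr(M)=50533664/3157729, det(M)=160000/3157729
eigenvalues of AᵀA: λ = (tr ± √(tr²−4·det))/2 = 16, 10000/3157729
κ_2(A) = √(λ_max/λ_min) = √(16 / (10000/3157729)) = 71.0800
bound on ‖Δx‖/‖x‖: κ·ε = 71.0800·1/703 = 0.1011


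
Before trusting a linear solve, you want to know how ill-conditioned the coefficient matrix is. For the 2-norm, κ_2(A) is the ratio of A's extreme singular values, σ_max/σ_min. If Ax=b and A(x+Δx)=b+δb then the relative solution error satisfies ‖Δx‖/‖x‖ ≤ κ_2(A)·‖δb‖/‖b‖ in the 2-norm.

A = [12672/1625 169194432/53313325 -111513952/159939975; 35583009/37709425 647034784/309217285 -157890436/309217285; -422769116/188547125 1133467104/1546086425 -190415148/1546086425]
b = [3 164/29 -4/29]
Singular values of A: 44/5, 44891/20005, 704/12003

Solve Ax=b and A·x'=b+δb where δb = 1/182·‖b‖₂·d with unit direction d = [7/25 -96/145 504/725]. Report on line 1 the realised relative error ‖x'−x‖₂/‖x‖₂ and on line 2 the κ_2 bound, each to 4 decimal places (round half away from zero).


0.0117
0.8244

largest singular value 44/5, smallest 704/12003
κ = σ_max/σ_min = (44/5)/(704/12003) = 150.0375
worst-case relative error ≤ 150.0375 × 1/182 = 0.8244
solve Ax = b  →  x = [-0.2660 -9.4520 -50.3012]
‖b‖₂ = 6.4031 and ‖x‖₂ = 51.1822
with δb = [0.0099 -0.0233 0.0245], A·Δx = δb → ‖Δx‖ = 0.5998
dividing the unrounded norms, ‖Δx‖/‖x‖ = 0.0117
realised/bound (from unrounded values) ≈ 0.0142


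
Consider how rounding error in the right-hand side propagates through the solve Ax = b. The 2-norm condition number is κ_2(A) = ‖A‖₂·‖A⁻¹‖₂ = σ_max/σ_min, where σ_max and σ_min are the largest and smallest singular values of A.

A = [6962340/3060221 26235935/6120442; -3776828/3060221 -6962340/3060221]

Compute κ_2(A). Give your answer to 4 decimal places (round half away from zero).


264.7250

M = AᵀA = [217088609056/32404680169 407014915230/32404680169; 407014915230/32404680169 3052667814625/129618720676]. tr(M)=13567551041/448507684, det(M)=1464100/112126921
λ_max, λ_min = (13567551041/448507684 ± √184067934688537873281/201159142607043856)/2 = 121/4, 48400/112126921
κ = σ_max/σ_min = (11/2)/(220/10589) = 264.7250


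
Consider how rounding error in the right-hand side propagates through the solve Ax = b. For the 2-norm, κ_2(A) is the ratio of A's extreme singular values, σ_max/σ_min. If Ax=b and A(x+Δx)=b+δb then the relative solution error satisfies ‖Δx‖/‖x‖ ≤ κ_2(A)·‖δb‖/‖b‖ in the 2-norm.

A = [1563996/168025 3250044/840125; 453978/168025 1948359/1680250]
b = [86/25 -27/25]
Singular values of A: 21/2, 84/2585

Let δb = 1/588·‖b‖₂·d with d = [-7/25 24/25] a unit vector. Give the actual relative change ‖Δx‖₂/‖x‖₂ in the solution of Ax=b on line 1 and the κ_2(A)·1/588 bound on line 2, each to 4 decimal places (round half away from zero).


largest singular value 21/2, smallest 84/2585
condition number: (21/2) ÷ (84/2585) = 323.1250
perturbation bound = 323.1250·1/588 = 0.5495
solve Ax = b  →  x = [23.9359 -56.7033]
‖b‖ = 3.6056, ‖x‖ = 61.5483
re-solving with b+δb shifts x by Δx of norm 0.1887
relative error = 0.0031
tightness: 0.0031 against a bound of 0.5495 (unrounded ratio ≈ 0.0056)

0.0031
0.5495


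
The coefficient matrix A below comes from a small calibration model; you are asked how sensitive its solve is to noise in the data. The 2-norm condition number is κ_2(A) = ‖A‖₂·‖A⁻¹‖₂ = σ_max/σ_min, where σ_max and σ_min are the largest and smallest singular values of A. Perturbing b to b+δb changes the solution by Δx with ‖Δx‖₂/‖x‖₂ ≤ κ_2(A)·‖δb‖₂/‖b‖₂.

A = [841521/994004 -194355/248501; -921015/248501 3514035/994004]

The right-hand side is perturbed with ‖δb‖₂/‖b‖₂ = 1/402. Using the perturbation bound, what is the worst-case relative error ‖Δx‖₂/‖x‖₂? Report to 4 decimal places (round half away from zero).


0.7279

M = AᵀA = [8495214561/587771536 -505656270/36735721; -505656270/36735721 7705427625/587771536]. tr(M)=9631773/349448, det(M)=99225/11182336
eigenvalues of AᵀA: λ = (tr ± √(tr²−4·det))/2 = 441/16, 225/698896
so κ_2 = √((441/16) / (225/698896)) = 292.6000
perturbation bound = 292.6000·1/402 = 0.7279


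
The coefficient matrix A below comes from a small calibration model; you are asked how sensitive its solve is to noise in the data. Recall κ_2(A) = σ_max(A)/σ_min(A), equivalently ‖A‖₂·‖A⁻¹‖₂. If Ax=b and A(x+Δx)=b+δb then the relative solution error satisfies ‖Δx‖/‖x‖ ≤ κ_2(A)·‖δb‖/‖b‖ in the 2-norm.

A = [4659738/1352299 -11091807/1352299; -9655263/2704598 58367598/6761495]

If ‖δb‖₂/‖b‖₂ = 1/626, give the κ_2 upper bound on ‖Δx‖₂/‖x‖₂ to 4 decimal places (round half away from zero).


0.5730

M = AᵀA = [214122159945/8697800644 -642332731887/10872250805; -642332731887/10872250805 7708063090869/54361254025]. tr(M)=214114238829/1286656900, det(M)=276922881/1286656900
λ_max, λ_min = (214114238829/1286656900 ± √45843482050379625175641/1655485978317610000)/2 = 16641/100, 16641/12866569
κ = σ_max/σ_min = (129/10)/(129/3587) = 358.7000
bound on ‖Δx‖/‖x‖: κ·ε = 358.7000·1/626 = 0.5730


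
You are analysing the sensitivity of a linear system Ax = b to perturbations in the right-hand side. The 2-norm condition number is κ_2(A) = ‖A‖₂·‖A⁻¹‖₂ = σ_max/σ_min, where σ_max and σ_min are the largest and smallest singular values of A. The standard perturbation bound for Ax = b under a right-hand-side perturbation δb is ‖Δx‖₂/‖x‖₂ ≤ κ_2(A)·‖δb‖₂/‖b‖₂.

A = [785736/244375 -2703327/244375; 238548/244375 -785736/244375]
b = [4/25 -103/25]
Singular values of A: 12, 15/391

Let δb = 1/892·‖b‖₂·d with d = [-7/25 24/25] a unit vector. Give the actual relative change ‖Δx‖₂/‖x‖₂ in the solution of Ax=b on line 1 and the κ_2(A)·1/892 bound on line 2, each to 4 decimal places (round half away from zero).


0.0012
0.3507

σ_max = 12, σ_min = 15/391
condition number: 12 ÷ (15/391) = 312.8000
perturbation bound = 312.8000·1/892 = 0.3507
solve Ax = b  →  x = [-100.1193 -29.1147]
‖b‖₂ = 4.1231 and ‖x‖₂ = 104.2667
with δb = [-0.0013 0.0044], A·Δx = δb → ‖Δx‖ = 0.1205
dividing the unrounded norms, ‖Δx‖/‖x‖ = 0.0012
realised/bound (from unrounded values) ≈ 0.0033


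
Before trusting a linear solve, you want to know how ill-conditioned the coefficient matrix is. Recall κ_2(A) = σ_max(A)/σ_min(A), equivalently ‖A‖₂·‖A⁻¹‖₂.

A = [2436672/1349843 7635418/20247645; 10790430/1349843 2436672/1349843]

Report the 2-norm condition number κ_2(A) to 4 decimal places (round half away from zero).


AᵀA = [72796400964/1083923929 81894921472/5419619645; 81894921472/5419619645 829392002404/243882884025]; tr = 10237110184/145082025, det = 38416/644809
eigenvalues of AᵀA: λ = (tr ± √(tr²−4·det))/2 = 1764/25, 4900/5803281
κ = σ_max/σ_min = (42/5)/(70/2409) = 289.0800

289.0800


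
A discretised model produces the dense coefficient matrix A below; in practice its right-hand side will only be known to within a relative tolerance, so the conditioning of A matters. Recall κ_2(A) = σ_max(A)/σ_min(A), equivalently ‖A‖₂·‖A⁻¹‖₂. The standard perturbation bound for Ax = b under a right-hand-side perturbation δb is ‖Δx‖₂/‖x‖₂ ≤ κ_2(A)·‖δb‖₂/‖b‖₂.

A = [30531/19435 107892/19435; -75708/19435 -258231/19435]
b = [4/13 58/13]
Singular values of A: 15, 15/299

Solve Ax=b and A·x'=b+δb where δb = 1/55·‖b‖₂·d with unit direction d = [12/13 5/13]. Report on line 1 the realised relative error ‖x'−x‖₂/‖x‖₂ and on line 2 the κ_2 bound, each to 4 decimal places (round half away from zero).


largest singular value 15, smallest 15/299
κ_2(A) = 15 / (15/299) = 299.0000
perturbation bound = 299.0000·1/55 = 5.4364
solve Ax = b  →  x = [-38.3467 10.9067]
‖b‖₂ = 4.4721 and ‖x‖₂ = 39.8676
δb = ε·‖b‖·d = [0.0751 0.0313]; solving A·Δx = δb gives ‖Δx‖ = 1.6208
realised ‖Δx‖/‖x‖ = 0.0407
tightness: 0.0407 against a bound of 5.4364 (unrounded ratio ≈ 0.0075)

0.0407
5.4364


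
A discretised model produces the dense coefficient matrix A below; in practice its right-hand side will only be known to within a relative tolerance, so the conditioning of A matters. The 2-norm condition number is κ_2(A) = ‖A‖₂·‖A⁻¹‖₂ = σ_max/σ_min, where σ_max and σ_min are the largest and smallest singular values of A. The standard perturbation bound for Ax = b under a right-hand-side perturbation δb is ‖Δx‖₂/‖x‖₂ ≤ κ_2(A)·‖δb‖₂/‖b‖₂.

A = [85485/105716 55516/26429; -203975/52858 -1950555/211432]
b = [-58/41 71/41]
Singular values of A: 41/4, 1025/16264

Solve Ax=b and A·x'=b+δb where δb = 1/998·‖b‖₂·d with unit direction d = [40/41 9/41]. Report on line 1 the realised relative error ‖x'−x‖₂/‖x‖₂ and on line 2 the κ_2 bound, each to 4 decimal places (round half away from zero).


from the listed singular values, σ₁ = 41/4, σ_n = 1025/16264
κ_2(A) = (41/4) / (1025/16264) = 162.6400
worst-case relative error ≤ 162.6400 × 1/998 = 0.1630
solve Ax = b  →  x = [14.5717 -6.2829]
‖b‖₂ = 2.2361 and ‖x‖₂ = 15.8685
Δx = A⁻¹·δb where δb = 1/998·2.2361·d; ‖Δx‖ = 0.0356
dividing the unrounded norms, ‖Δx‖/‖x‖ = 0.0022
realised/bound (from unrounded values) ≈ 0.0137

0.0022
0.1630


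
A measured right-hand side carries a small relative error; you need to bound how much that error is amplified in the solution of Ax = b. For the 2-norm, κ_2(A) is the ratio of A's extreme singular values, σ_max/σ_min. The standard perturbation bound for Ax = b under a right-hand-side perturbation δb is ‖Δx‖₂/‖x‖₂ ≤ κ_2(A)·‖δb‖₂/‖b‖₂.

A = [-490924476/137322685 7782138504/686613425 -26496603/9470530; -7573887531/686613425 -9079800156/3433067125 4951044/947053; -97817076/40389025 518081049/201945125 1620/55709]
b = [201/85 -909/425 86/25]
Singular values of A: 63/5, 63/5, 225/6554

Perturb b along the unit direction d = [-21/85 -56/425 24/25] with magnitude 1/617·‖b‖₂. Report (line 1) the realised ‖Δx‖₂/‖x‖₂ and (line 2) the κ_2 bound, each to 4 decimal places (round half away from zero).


from the listed singular values, σ₁ = 63/5, σ_n = 225/6554
κ = σ_max/σ_min = (63/5)/(225/6554) = 367.0240
bound on ‖Δx‖/‖x‖: κ·ε = 367.0240·1/617 = 0.5949
solve Ax = b  →  x = [29.8215 28.6206 76.9938]
‖b‖ = 4.6904, ‖x‖ = 87.3871
with δb = [-0.0019 -0.0010 0.0073], A·Δx = δb → ‖Δx‖ = 0.2214
dividing the unrounded norms, ‖Δx‖/‖x‖ = 0.0025
realised/bound (from unrounded values) ≈ 0.0043

0.0025
0.5949
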